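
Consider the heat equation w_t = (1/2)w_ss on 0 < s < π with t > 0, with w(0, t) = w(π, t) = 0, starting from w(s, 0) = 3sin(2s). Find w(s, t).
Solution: Using separation of variables w = X(s)T(t):
Eigenfunctions: sin(ns), n = 1, 2, 3, ...
General solution: w(s, t) = Σ c_n sin(ns) exp(-n² t/2)
Matching w(s,0) = 3sin(2s) term by term: c_2=3.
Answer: w(s, t) = 3exp(-2t)sin(2s)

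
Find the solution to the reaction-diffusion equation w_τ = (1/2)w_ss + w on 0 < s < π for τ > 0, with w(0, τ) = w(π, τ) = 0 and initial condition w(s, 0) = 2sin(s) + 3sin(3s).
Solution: Substitute w = exp(τ)u.
Then w_τ = exp(τ)(u_τ + u), w_ss = exp(τ)u_ss; substituting and dividing by exp(τ), the lower-order terms cancel: u_τ = (1/2)u_ss (standard heat equation).
Data for u: u(s,0) = w(s,0) = 2sin(s) + 3sin(3s). The boundary conditions carry over: u(0,τ) = u(π,τ) = 0.
Separating variables: u = Σ c_n exp(-n²τ/2) sin(ns). From u(s,0) = 2sin(s) + 3sin(3s): c_1=2, c_3=3.
So u(s,τ) = 2exp(-τ/2)sin(s) + 3exp(-9τ/2)sin(3s), and w(s,τ) = exp(τ)u(s,τ).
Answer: w(s, τ) = 2exp(τ/2)sin(s) + 3exp(-7τ/2)sin(3s)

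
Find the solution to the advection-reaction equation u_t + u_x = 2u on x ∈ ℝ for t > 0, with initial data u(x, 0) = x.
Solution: Substitute u = exp(2t)w, i.e. w = exp(-2t)u.
By the product rule, u_t = exp(2t)(w_t + 2w), u_x = exp(2t)w_x.
Substituting into the PDE and dividing by exp(2t): w_t + 2w + w_x = 2w.
The lower-order terms cancel, leaving the standard advection equation w_t + w_x = 0.
Initial data for w: w(x,0) = u(x,0) = x.
Solve for w:
  By method of characteristics (waves move right with speed 1):
  Along characteristics x - t = const, w is constant, so w(x,t) = f(x - t) with f = w(·, 0).
Hence w(x,t) = -t + x.
Transform back: u(x,t) = exp(2t)w(x,t).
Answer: u(x, t) = -texp(2t) + xexp(2t)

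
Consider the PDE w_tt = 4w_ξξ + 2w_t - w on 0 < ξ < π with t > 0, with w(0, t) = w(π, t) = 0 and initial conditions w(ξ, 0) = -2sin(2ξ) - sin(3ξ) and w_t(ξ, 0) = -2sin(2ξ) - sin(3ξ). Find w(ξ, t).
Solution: Substitute w = exp(t)u, i.e. u = exp(-t)w.
By the product rule, w_t = exp(t)(u_t + u), w_tt = exp(t)(u_tt + 2u_t + u), w_ξξ = exp(t)u_ξξ.
Substituting into the PDE and dividing by exp(t): u_tt + 2u_t + u = 4u_ξξ + 2(u_t + u) - u.
The lower-order terms cancel, leaving the standard wave equation u_tt = 4u_ξξ.
Initial data for u: u(ξ,0) = w(ξ,0) = -2sin(2ξ) - sin(3ξ); u_t(ξ,0) = w_t(ξ,0) - w(ξ,0) = 0. The boundary conditions carry over: u(0,t) = u(π,t) = 0.
Solve for u:
  Using separation of variables u = X(ξ)T(t):
  Eigenfunctions: sin(nξ), n = 1, 2, 3, ...
  General solution: u(ξ, t) = Σ [A_n cos(2n t) + B_n sin(2n t)] sin(nξ)
  From u(ξ,0) = -2sin(2ξ) - sin(3ξ): A_2=-2, A_3=-1. From u_t(ξ,0) = 0: all B_n = 0.
Hence u(ξ,t) = -2sin(2ξ)cos(4t) - sin(3ξ)cos(6t).
Transform back: w(ξ,t) = exp(t)u(ξ,t).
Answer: w(ξ, t) = -2exp(t)sin(2ξ)cos(4t) - exp(t)sin(3ξ)cos(6t)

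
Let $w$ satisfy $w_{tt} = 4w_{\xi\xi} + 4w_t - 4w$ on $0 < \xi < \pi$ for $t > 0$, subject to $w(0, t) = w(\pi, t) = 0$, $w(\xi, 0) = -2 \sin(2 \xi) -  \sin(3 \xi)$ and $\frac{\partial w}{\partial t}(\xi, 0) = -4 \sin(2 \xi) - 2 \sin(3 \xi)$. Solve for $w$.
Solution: Substitute $w = e^{2t}u$, i.e. $u = e^{-2t}w$.
By the product rule, $w_t = e^{2t}(u_t + 2u)$, $w_{tt} = e^{2t}(u_{tt} + 4u_t + 4u)$, $w_{\xi\xi} = e^{2t}u_{\xi\xi}$.
Substituting into the PDE and dividing by $e^{2t}$: $u_{tt} + 4u_t + 4u = 4u_{\xi\xi} + 4(u_t + 2u) - 4u$.
The lower-order terms cancel, leaving the standard wave equation $u_{tt} = 4u_{\xi\xi}$.
Initial data for $u$: $u(\xi,0) = w(\xi,0) = -2 \sin(2 \xi) - \sin(3 \xi)$; $u_t(\xi,0) = w_t(\xi,0) - 2w(\xi,0) = 0$. The boundary conditions carry over: $u(0,t) = u(\pi,t) = 0$.
Solve for $u$:
  Using separation of variables $u = X(\xi)T(t)$:
  Eigenfunctions: $\sin(n\xi)$, $n = 1, 2, 3, \ldots$
  General solution: $u(\xi, t) = \sum [A_n \cos(2n t) + B_n \sin(2n t)] \sin(n\xi)$
  From $u(\xi,0) = -2 \sin(2 \xi) - \sin(3 \xi)$: $A_2=-2, A_3=-1$. From $u_t(\xi,0) = 0$: all $B_n = 0$.
Hence $u(\xi,t) = -2 \sin(2 \xi) \cos(4 t) - \sin(3 \xi) \cos(6 t)$.
Transform back: $w(\xi,t) = e^{2t}u(\xi,t)$.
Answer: $w(\xi, t) = -2 e^{2 t} \sin(2 \xi) \cos(4 t) -  e^{2 t} \sin(3 \xi) \cos(6 t)$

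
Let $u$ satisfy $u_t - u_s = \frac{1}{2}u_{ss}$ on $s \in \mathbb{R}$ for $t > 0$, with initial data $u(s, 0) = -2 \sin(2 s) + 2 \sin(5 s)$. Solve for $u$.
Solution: Change to a moving frame: let $\eta = s + t$, $\sigma = t$ and write $u(s,t) = w(\eta,\sigma)$.
By the chain rule $u_t = w_{\sigma} + w_{\eta}$, $u_s = w_{\eta}$, $u_{ss} = w_{\eta\eta}$.
Then $u_t - u_s = w_{\sigma}$: the advection term cancels and the PDE becomes the heat equation $w_{\sigma} = \frac{1}{2}w_{\eta\eta}$ on $\eta \in \mathbb{R}$.
Initial data: $w(\eta,0) = u(\eta,0) = -2 \sin(2 \eta) + 2 \sin(5 \eta)$.
On $\eta \in \mathbb{R}$ each mode satisfies $(\sin(n\eta))'' = -n^2 \sin(n\eta)$, so $e^{-n^2\sigma/2} \sin(n\eta)$ solves the heat equation; by superposition $w(\eta,\sigma) = \sum c_n e^{-n^2\sigma/2} \sin(n\eta)$.
Reading off the coefficients: $c_2=-2, c_5=2$, so $w(\eta,\sigma) = -2 e^{-2 \sigma} \sin(2 \eta) + 2 e^{-25 \sigma/2} \sin(5 \eta)$.
Substituting back $\eta = s + t$, $\sigma = t$: $u(s,t) = w(s + t, t)$.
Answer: $u(s, t) = -2 e^{-2 t} \sin(2 s + 2 t) + 2 e^{-25 t/2} \sin(5 s + 5 t)$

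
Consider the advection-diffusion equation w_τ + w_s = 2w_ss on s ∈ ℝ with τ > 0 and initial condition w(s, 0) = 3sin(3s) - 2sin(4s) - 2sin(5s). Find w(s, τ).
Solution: Change to a moving frame: let η = s - τ, σ = τ and write w(s,τ) = u(η,σ).
By the chain rule w_τ = u_σ - u_η, w_s = u_η, w_ss = u_ηη.
Then w_τ + w_s = u_σ: the advection term cancels and the PDE becomes the heat equation u_σ = 2u_ηη on η ∈ ℝ.
Initial data: u(η,0) = w(η,0) = 3sin(3η) - 2sin(4η) - 2sin(5η).
On η ∈ ℝ each mode satisfies (sin(nη))″ = -n² sin(nη), so exp(-2n²σ) sin(nη) solves the heat equation; by superposition u(η,σ) = Σ c_n exp(-2n²σ) sin(nη).
Reading off the coefficients: c_3=3, c_4=-2, c_5=-2, so u(η,σ) = 3exp(-18σ)sin(3η) - 2exp(-32σ)sin(4η) - 2exp(-50σ)sin(5η).
Substituting back η = s - τ, σ = τ: w(s,τ) = u(s - τ, τ).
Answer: w(s, τ) = 3exp(-18τ)sin(3s - 3τ) - 2exp(-32τ)sin(4s - 4τ) - 2exp(-50τ)sin(5s - 5τ)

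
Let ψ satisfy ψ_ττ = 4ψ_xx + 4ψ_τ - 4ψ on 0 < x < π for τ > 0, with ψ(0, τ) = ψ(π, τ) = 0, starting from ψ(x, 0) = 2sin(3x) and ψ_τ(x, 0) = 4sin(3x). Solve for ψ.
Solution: Substitute ψ = exp(2τ)u.
Then ψ_τ = exp(2τ)(u_τ + 2u), ψ_ττ = exp(2τ)(u_ττ + 4u_τ + 4u), ψ_xx = exp(2τ)u_xx; substituting and dividing by exp(2τ), the lower-order terms cancel: u_ττ = 4u_xx (standard wave equation).
Data for u: u(x,0) = ψ(x,0) = 2sin(3x); u_τ(x,0) = ψ_τ(x,0) - 2ψ(x,0) = 0. The boundary conditions carry over: u(0,τ) = u(π,τ) = 0.
Separating variables: u = Σ [A_n cos(ω_n τ) + B_n sin(ω_n τ)] sin(nx), ω_n = 2n. From ICs: A_3=2.
So u(x,τ) = 2sin(3x)cos(6τ), and ψ(x,τ) = exp(2τ)u(x,τ).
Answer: ψ(x, τ) = 2exp(2τ)sin(3x)cos(6τ)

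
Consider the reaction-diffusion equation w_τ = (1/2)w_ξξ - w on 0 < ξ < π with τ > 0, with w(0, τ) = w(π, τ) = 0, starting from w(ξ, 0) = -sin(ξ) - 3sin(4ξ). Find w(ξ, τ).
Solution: Substitute w = exp(-τ)u, i.e. u = exp(τ)w.
By the product rule, w_τ = exp(-τ)(u_τ - u), w_ξξ = exp(-τ)u_ξξ.
Substituting into the PDE and dividing by exp(-τ): u_τ - u = (1/2)u_ξξ - u.
The lower-order terms cancel, leaving the standard heat equation u_τ = (1/2)u_ξξ.
Initial data for u: u(ξ,0) = w(ξ,0) = -sin(ξ) - 3sin(4ξ). The boundary conditions carry over: u(0,τ) = u(π,τ) = 0.
Solve for u:
  Using separation of variables u = X(ξ)T(τ):
  Eigenfunctions: sin(nξ), n = 1, 2, 3, ...
  General solution: u(ξ, τ) = Σ c_n sin(nξ) exp(-n² τ/2)
  Matching u(ξ,0) = -sin(ξ) - 3sin(4ξ) term by term: c_1=-1, c_4=-3.
Hence u(ξ,τ) = -3exp(-8τ)sin(4ξ) - exp(-τ/2)sin(ξ).
Transform back: w(ξ,τ) = exp(-τ)u(ξ,τ).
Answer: w(ξ, τ) = -3exp(-9τ)sin(4ξ) - exp(-3τ/2)sin(ξ)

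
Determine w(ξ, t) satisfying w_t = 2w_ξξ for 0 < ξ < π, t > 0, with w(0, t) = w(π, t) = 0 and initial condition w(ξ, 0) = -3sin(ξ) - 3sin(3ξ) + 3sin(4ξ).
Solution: Using separation of variables w = X(ξ)T(t):
Eigenfunctions: sin(nξ), n = 1, 2, 3, ...
General solution: w(ξ, t) = Σ c_n sin(nξ) exp(-2n² t)
Matching w(ξ,0) = -3sin(ξ) - 3sin(3ξ) + 3sin(4ξ) term by term: c_1=-3, c_3=-3, c_4=3.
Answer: w(ξ, t) = -3exp(-2t)sin(ξ) - 3exp(-18t)sin(3ξ) + 3exp(-32t)sin(4ξ)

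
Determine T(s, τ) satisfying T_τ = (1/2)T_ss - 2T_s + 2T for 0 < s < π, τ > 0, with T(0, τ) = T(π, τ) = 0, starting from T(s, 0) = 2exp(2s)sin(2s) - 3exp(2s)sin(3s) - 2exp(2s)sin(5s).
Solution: Substitute T = exp(2s)u, i.e. u = exp(-2s)T.
By the product rule, T_s = exp(2s)(u_s + 2u), T_ss = exp(2s)(u_ss + 4u_s + 4u), T_τ = exp(2s)u_τ.
Substituting into the PDE and dividing by exp(2s): u_τ = (1/2)(u_ss + 4u_s + 4u) - 2(u_s + 2u) + 2u.
The lower-order terms cancel, leaving the standard heat equation u_τ = (1/2)u_ss.
Initial data for u: u(s,0) = exp(-2s)T(s,0) = 2sin(2s) - 3sin(3s) - 2sin(5s). The boundary conditions carry over: u(0,τ) = u(π,τ) = 0.
Solve for u:
  Using separation of variables u = X(s)G(τ):
  Eigenfunctions: sin(ns), n = 1, 2, 3, ...
  General solution: u(s, τ) = Σ c_n sin(ns) exp(-n² τ/2)
  Matching u(s,0) = 2sin(2s) - 3sin(3s) - 2sin(5s) term by term: c_2=2, c_3=-3, c_5=-2.
Hence u(s,τ) = 2exp(-2τ)sin(2s) - 3exp(-9τ/2)sin(3s) - 2exp(-25τ/2)sin(5s).
Transform back: T(s,τ) = exp(2s)u(s,τ).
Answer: T(s, τ) = 2exp(2s)exp(-2τ)sin(2s) - 3exp(2s)exp(-9τ/2)sin(3s) - 2exp(2s)exp(-25τ/2)sin(5s)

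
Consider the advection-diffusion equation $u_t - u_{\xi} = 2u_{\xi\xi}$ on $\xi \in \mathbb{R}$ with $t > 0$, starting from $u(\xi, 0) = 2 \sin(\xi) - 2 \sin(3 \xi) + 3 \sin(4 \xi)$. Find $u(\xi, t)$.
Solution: Moving frame: $\eta = \xi + t$, $\sigma = t$, $u = w(\eta,\sigma)$, so $u_t = w_{\sigma} + w_{\eta}$ and $u_{\xi\xi} = w_{\eta\eta}$.
Hence $u_t - u_{\xi} = w_{\sigma}$ and the PDE becomes the heat equation $w_{\sigma} = 2w_{\eta\eta}$ on $\eta \in \mathbb{R}$.
Initial data: $w(\eta,0) = u(\eta,0) = 2 \sin(\eta) - 2 \sin(3 \eta) + 3 \sin(4 \eta)$. Each mode $\sin(n\eta)$ decays as $e^{-2n^2\sigma}$ on $\mathbb{R}$, so $w(\eta,\sigma) = \sum c_n e^{-2n^2\sigma} \sin(n\eta)$ with $c_1=2, c_3=-2, c_4=3$: $w(\eta,\sigma) = 2 e^{-2 \sigma} \sin(\eta) - 2 e^{-18 \sigma} \sin(3 \eta) + 3 e^{-32 \sigma} \sin(4 \eta)$.
Substituting back: $u(\xi,t) = w(\xi + t, t)$.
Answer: $u(\xi, t) = 2 e^{-2 t} \sin(\xi + t) - 2 e^{-18 t} \sin(3 \xi + 3 t) + 3 e^{-32 t} \sin(4 \xi + 4 t)$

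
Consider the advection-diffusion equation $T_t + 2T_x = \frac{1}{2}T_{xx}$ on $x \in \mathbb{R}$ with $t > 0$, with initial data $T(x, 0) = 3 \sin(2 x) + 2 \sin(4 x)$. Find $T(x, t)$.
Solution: Moving frame: $\eta = x - 2t$, $\sigma = t$, $T = u(\eta,\sigma)$, so $T_t = u_{\sigma} - 2u_{\eta}$ and $T_{xx} = u_{\eta\eta}$.
Hence $T_t + 2T_x = u_{\sigma}$ and the PDE becomes the heat equation $u_{\sigma} = \frac{1}{2}u_{\eta\eta}$ on $\eta \in \mathbb{R}$.
Initial data: $u(\eta,0) = T(\eta,0) = 3 \sin(2 \eta) + 2 \sin(4 \eta)$. Each mode $\sin(n\eta)$ decays as $e^{-n^2\sigma/2}$ on $\mathbb{R}$, so $u(\eta,\sigma) = \sum c_n e^{-n^2\sigma/2} \sin(n\eta)$ with $c_2=3, c_4=2$: $u(\eta,\sigma) = 3 e^{-2 \sigma} \sin(2 \eta) + 2 e^{-8 \sigma} \sin(4 \eta)$.
Substituting back: $T(x,t) = u(x - 2t, t)$.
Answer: $T(x, t) = -3 e^{-2 t} \sin(4 t - 2 x) - 2 e^{-8 t} \sin(8 t - 4 x)$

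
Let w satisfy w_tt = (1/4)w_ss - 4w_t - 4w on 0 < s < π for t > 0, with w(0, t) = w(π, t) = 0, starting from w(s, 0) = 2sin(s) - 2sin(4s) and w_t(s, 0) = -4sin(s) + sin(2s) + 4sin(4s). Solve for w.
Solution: Substitute w = exp(-2t)u, i.e. u = exp(2t)w.
By the product rule, w_t = exp(-2t)(u_t - 2u), w_tt = exp(-2t)(u_tt - 4u_t + 4u), w_ss = exp(-2t)u_ss.
Substituting into the PDE and dividing by exp(-2t): u_tt - 4u_t + 4u = (1/4)u_ss - 4(u_t - 2u) - 4u.
The lower-order terms cancel, leaving the standard wave equation u_tt = (1/4)u_ss.
Initial data for u: u(s,0) = w(s,0) = 2sin(s) - 2sin(4s); u_t(s,0) = w_t(s,0) + 2w(s,0) = sin(2s). The boundary conditions carry over: u(0,t) = u(π,t) = 0.
Solve for u:
  Using separation of variables u = X(s)T(t):
  Eigenfunctions: sin(ns), n = 1, 2, 3, ...
  General solution: u(s, t) = Σ [A_n cos(n t/2) + B_n sin(n t/2)] sin(ns)
  From u(s,0) = 2sin(s) - 2sin(4s): A_1=2, A_4=-2. From u_t(s,0) = sin(2s), using u_t(s,0) = Σ ω_n B_n sin(ns) with ω_n = n/2: B_2 = 1/1 = 1.
Hence u(s,t) = 2sin(s)cos(t/2) + sin(2s)sin(t) - 2sin(4s)cos(2t).
Transform back: w(s,t) = exp(-2t)u(s,t).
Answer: w(s, t) = 2exp(-2t)sin(s)cos(t/2) + exp(-2t)sin(2s)sin(t) - 2exp(-2t)sin(4s)cos(2t)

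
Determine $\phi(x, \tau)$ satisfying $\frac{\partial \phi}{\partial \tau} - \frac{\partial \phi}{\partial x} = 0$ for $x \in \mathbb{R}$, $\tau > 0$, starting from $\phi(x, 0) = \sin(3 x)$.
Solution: By characteristics ($dx/d\tau = -1$), $\phi(x,\tau) = f(x + \tau)$ with $f = \phi( \cdot , 0)$.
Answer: $\phi(x, \tau) = \sin(3 \tau + 3 x)$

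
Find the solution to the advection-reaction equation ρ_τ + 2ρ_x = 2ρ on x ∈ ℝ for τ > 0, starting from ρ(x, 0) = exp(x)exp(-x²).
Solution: Substitute ρ = exp(x)u, i.e. u = exp(-x)ρ.
By the product rule, ρ_x = exp(x)(u_x + u), ρ_τ = exp(x)u_τ.
Substituting into the PDE and dividing by exp(x): u_τ + 2(u_x + u) = 2u.
The lower-order terms cancel, leaving the standard advection equation u_τ + 2u_x = 0.
Initial data for u: u(x,0) = exp(-x)ρ(x,0) = exp(-x²).
Solve for u:
  By method of characteristics (waves move right with speed 2):
  Along characteristics x - 2τ = const, u is constant, so u(x,τ) = f(x - 2τ) with f = u(·, 0).
Hence u(x,τ) = exp(-(x - 2τ)²).
Transform back: ρ(x,τ) = exp(x)u(x,τ).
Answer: ρ(x, τ) = exp(x)exp(-(x - 2τ)²)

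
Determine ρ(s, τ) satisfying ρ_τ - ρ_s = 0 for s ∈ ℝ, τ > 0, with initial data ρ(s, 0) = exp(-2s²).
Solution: By method of characteristics (waves move left with speed 1):
Along characteristics s + τ = const, ρ is constant, so ρ(s,τ) = f(s + τ) with f = ρ(·, 0).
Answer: ρ(s, τ) = exp(-2(s + τ)²)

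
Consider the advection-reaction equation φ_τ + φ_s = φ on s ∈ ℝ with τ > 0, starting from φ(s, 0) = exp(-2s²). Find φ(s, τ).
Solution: Substitute φ = exp(τ)u.
Then φ_τ = exp(τ)(u_τ + u), φ_s = exp(τ)u_s; substituting and dividing by exp(τ), the lower-order terms cancel: u_τ + u_s = 0 (standard advection equation).
Data for u: u(s,0) = φ(s,0) = exp(-2s²).
By characteristics (ds/dτ = 1), u(s,τ) = f(s - τ) with f = u(·, 0).
So u(s,τ) = exp(-2(s - τ)²), and φ(s,τ) = exp(τ)u(s,τ).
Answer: φ(s, τ) = exp(τ)exp(-2(s - τ)²)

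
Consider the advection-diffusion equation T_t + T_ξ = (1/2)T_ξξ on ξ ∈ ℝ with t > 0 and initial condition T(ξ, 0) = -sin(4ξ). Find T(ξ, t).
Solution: Moving frame: η = ξ - t, σ = t, T = u(η,σ), so T_t = u_σ - u_η and T_ξξ = u_ηη.
Hence T_t + T_ξ = u_σ and the PDE becomes the heat equation u_σ = (1/2)u_ηη on η ∈ ℝ.
Initial data: u(η,0) = T(η,0) = -sin(4η). Each mode sin(nη) decays as exp(-n²σ/2) on ℝ, so u(η,σ) = Σ c_n exp(-n²σ/2) sin(nη) with c_4=-1: u(η,σ) = -exp(-8σ)sin(4η).
Substituting back: T(ξ,t) = u(ξ - t, t).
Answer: T(ξ, t) = exp(-8t)sin(4t - 4ξ)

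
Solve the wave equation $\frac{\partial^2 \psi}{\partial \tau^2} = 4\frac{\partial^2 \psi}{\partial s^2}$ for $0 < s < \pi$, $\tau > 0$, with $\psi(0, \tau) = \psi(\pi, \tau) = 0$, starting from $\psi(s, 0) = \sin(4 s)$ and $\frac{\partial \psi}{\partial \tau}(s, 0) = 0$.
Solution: Using separation of variables $\psi = X(s)T(\tau)$:
Eigenfunctions: $\sin(ns)$, $n = 1, 2, 3, \ldots$
General solution: $\psi(s, \tau) = \sum [A_n \cos(2n \tau) + B_n \sin(2n \tau)] \sin(ns)$
From $\psi(s,0) = \sin(4 s)$: $A_4=1$. From $\psi_{\tau}(s,0) = 0$: all $B_n = 0$.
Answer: $\psi(s, \tau) = \sin(4 s) \cos(8 \tau)$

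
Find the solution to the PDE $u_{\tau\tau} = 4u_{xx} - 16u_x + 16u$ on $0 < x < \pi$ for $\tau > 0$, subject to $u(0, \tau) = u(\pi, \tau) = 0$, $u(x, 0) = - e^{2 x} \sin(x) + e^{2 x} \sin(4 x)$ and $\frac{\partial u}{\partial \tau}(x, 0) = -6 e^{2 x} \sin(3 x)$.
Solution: Substitute $u = e^{2x}w$.
Then $u_x = e^{2x}(w_x + 2w)$, $u_{xx} = e^{2x}(w_{xx} + 4w_x + 4w)$, $u_{\tau\tau} = e^{2x}w_{\tau\tau}$; substituting and dividing by $e^{2x}$, the lower-order terms cancel: $w_{\tau\tau} = 4w_{xx}$ (standard wave equation).
Data for $w$: $w(x,0) = e^{-2x}u(x,0) = - \sin(x) + \sin(4 x)$; $w_{\tau}(x,0) = e^{-2x}u_{\tau}(x,0) = -6 \sin(3 x)$. The boundary conditions carry over: $w(0,\tau) = w(\pi,\tau) = 0$.
Separating variables: $w = \sum [A_n \cos(\omega_n \tau) + B_n \sin(\omega_n \tau)] \sin(nx)$, $\omega_n = 2n$. From ICs ($B_n$ = velocity coefficient / $\omega_n$): $A_1=-1, A_4=1, B_3=-1$.
So $w(x,\tau) = - \sin(x) \cos(2 \tau) - \sin(3 x) \sin(6 \tau) + \sin(4 x) \cos(8 \tau)$, and $u(x,\tau) = e^{2x}w(x,\tau)$.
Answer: $u(x, \tau) = - e^{2 x} \sin(6 \tau) \sin(3 x) -  e^{2 x} \sin(x) \cos(2 \tau) + e^{2 x} \sin(4 x) \cos(8 \tau)$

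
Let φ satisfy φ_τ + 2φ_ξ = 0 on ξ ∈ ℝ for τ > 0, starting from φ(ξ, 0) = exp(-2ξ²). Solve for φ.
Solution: By characteristics (dξ/dτ = 2), φ(ξ,τ) = f(ξ - 2τ) with f = φ(·, 0).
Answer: φ(ξ, τ) = exp(-2(ξ - 2τ)²)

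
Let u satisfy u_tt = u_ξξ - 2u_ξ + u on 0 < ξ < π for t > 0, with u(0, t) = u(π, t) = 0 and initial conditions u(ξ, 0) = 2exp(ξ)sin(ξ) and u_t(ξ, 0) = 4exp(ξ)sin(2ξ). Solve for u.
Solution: Substitute u = exp(ξ)w, i.e. w = exp(-ξ)u.
By the product rule, u_ξ = exp(ξ)(w_ξ + w), u_ξξ = exp(ξ)(w_ξξ + 2w_ξ + w), u_tt = exp(ξ)w_tt.
Substituting into the PDE and dividing by exp(ξ): w_tt = (w_ξξ + 2w_ξ + w) - 2(w_ξ + w) + w.
The lower-order terms cancel, leaving the standard wave equation w_tt = w_ξξ.
Initial data for w: w(ξ,0) = exp(-ξ)u(ξ,0) = 2sin(ξ); w_t(ξ,0) = exp(-ξ)u_t(ξ,0) = 4sin(2ξ). The boundary conditions carry over: w(0,t) = w(π,t) = 0.
Solve for w:
  Using separation of variables w = X(ξ)T(t):
  Eigenfunctions: sin(nξ), n = 1, 2, 3, ...
  General solution: w(ξ, t) = Σ [A_n cos(n t) + B_n sin(n t)] sin(nξ)
  From w(ξ,0) = 2sin(ξ): A_1=2. From w_t(ξ,0) = 4sin(2ξ), using w_t(ξ,0) = Σ ω_n B_n sin(nξ) with ω_n = n: B_2 = 4/2 = 2.
Hence w(ξ,t) = 2sin(2t)sin(2ξ) + 2sin(ξ)cos(t).
Transform back: u(ξ,t) = exp(ξ)w(ξ,t).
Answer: u(ξ, t) = 2exp(ξ)sin(2t)sin(2ξ) + 2exp(ξ)sin(ξ)cos(t)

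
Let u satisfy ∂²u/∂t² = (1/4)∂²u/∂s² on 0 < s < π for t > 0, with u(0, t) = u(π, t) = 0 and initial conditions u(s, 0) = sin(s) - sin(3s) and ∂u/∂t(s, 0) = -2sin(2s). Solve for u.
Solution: Using separation of variables u = X(s)T(t):
Eigenfunctions: sin(ns), n = 1, 2, 3, ...
General solution: u(s, t) = Σ [A_n cos(n t/2) + B_n sin(n t/2)] sin(ns)
From u(s,0) = sin(s) - sin(3s): A_1=1, A_3=-1. From u_t(s,0) = -2sin(2s), using u_t(s,0) = Σ ω_n B_n sin(ns) with ω_n = n/2: B_2 = (-2)/1 = -2.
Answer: u(s, t) = sin(s)cos(t/2) - 2sin(2s)sin(t) - sin(3s)cos(3t/2)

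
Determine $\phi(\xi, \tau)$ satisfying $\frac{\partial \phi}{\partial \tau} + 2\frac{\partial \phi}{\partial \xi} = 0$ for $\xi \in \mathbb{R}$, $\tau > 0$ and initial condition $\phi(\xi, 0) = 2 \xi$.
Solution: By method of characteristics (waves move right with speed 2):
Along characteristics $\xi - 2\tau =$ const, $\phi$ is constant, so $\phi(\xi,\tau) = f(\xi - 2\tau)$ with $f = \phi( \cdot , 0)$.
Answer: $\phi(\xi, \tau) = -4 \tau + 2 \xi$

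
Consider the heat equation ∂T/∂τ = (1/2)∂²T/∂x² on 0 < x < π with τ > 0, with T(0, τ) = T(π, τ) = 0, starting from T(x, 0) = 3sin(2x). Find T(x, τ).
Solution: Using separation of variables T = X(x)G(τ):
Eigenfunctions: sin(nx), n = 1, 2, 3, ...
General solution: T(x, τ) = Σ c_n sin(nx) exp(-n² τ/2)
Matching T(x,0) = 3sin(2x) term by term: c_2=3.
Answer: T(x, τ) = 3exp(-2τ)sin(2x)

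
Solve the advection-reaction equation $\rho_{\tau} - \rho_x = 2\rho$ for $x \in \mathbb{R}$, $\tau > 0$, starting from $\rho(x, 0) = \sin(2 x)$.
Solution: Substitute $\rho = e^{2\tau}u$.
Then $\rho_{\tau} = e^{2\tau}(u_{\tau} + 2u)$, $\rho_x = e^{2\tau}u_x$; substituting and dividing by $e^{2\tau}$, the lower-order terms cancel: $u_{\tau} - u_x = 0$ (standard advection equation).
Data for $u$: $u(x,0) = \rho(x,0) = \sin(2 x)$.
By characteristics ($dx/d\tau = -1$), $u(x,\tau) = f(x + \tau)$ with $f = u( \cdot , 0)$.
So $u(x,\tau) = \sin(2 x + 2 \tau)$, and $\rho(x,\tau) = e^{2\tau}u(x,\tau)$.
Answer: $\rho(x, \tau) = e^{2 \tau} \sin(2 \tau + 2 x)$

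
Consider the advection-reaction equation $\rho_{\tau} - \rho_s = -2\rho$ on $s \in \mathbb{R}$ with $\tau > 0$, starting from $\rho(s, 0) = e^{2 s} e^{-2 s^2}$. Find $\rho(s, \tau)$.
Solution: Substitute $\rho = e^{2s}u$.
Then $\rho_s = e^{2s}(u_s + 2u)$, $\rho_{\tau} = e^{2s}u_{\tau}$; substituting and dividing by $e^{2s}$, the lower-order terms cancel: $u_{\tau} - u_s = 0$ (standard advection equation).
Data for $u$: $u(s,0) = e^{-2s}\rho(s,0) = e^{-2 s^2}$.
By characteristics ($ds/d\tau = -1$), $u(s,\tau) = f(s + \tau)$ with $f = u( \cdot , 0)$.
So $u(s,\tau) = e^{-2 (s + \tau)^2}$, and $\rho(s,\tau) = e^{2s}u(s,\tau)$.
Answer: $\rho(s, \tau) = e^{2 s} e^{-2 (\tau + s)^2}$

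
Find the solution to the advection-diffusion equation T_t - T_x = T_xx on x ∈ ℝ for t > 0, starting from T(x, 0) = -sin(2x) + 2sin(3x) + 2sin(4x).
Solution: Change to a moving frame: let η = x + t, σ = t and write T(x,t) = u(η,σ).
By the chain rule T_t = u_σ + u_η, T_x = u_η, T_xx = u_ηη.
Then T_t - T_x = u_σ: the advection term cancels and the PDE becomes the heat equation u_σ = u_ηη on η ∈ ℝ.
Initial data: u(η,0) = T(η,0) = -sin(2η) + 2sin(3η) + 2sin(4η).
On η ∈ ℝ each mode satisfies (sin(nη))″ = -n² sin(nη), so exp(-n²σ) sin(nη) solves the heat equation; by superposition u(η,σ) = Σ c_n exp(-n²σ) sin(nη).
Reading off the coefficients: c_2=-1, c_3=2, c_4=2, so u(η,σ) = -exp(-4σ)sin(2η) + 2exp(-9σ)sin(3η) + 2exp(-16σ)sin(4η).
Substituting back η = x + t, σ = t: T(x,t) = u(x + t, t).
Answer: T(x, t) = -exp(-4t)sin(2t + 2x) + 2exp(-9t)sin(3t + 3x) + 2exp(-16t)sin(4t + 4x)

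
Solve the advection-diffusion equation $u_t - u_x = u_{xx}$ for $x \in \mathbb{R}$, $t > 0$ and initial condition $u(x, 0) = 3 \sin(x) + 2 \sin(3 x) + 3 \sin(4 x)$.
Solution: Moving frame: $\eta = x + t$, $\sigma = t$, $u = w(\eta,\sigma)$, so $u_t = w_{\sigma} + w_{\eta}$ and $u_{xx} = w_{\eta\eta}$.
Hence $u_t - u_x = w_{\sigma}$ and the PDE becomes the heat equation $w_{\sigma} = w_{\eta\eta}$ on $\eta \in \mathbb{R}$.
Initial data: $w(\eta,0) = u(\eta,0) = 3 \sin(\eta) + 2 \sin(3 \eta) + 3 \sin(4 \eta)$. Each mode $\sin(n\eta)$ decays as $e^{-n^2\sigma}$ on $\mathbb{R}$, so $w(\eta,\sigma) = \sum c_n e^{-n^2\sigma} \sin(n\eta)$ with $c_1=3, c_3=2, c_4=3$: $w(\eta,\sigma) = 3 e^{-\sigma} \sin(\eta) + 2 e^{-9 \sigma} \sin(3 \eta) + 3 e^{-16 \sigma} \sin(4 \eta)$.
Substituting back: $u(x,t) = w(x + t, t)$.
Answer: $u(x, t) = 3 e^{-t} \sin(t + x) + 2 e^{-9 t} \sin(3 t + 3 x) + 3 e^{-16 t} \sin(4 t + 4 x)$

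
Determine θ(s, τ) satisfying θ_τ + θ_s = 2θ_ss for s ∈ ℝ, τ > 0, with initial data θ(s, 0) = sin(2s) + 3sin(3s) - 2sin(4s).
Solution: Change to a moving frame: let η = s - τ, σ = τ and write θ(s,τ) = u(η,σ).
By the chain rule θ_τ = u_σ - u_η, θ_s = u_η, θ_ss = u_ηη.
Then θ_τ + θ_s = u_σ: the advection term cancels and the PDE becomes the heat equation u_σ = 2u_ηη on η ∈ ℝ.
Initial data: u(η,0) = θ(η,0) = sin(2η) + 3sin(3η) - 2sin(4η).
On η ∈ ℝ each mode satisfies (sin(nη))″ = -n² sin(nη), so exp(-2n²σ) sin(nη) solves the heat equation; by superposition u(η,σ) = Σ c_n exp(-2n²σ) sin(nη).
Reading off the coefficients: c_2=1, c_3=3, c_4=-2, so u(η,σ) = exp(-8σ)sin(2η) + 3exp(-18σ)sin(3η) - 2exp(-32σ)sin(4η).
Substituting back η = s - τ, σ = τ: θ(s,τ) = u(s - τ, τ).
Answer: θ(s, τ) = exp(-8τ)sin(2s - 2τ) + 3exp(-18τ)sin(3s - 3τ) - 2exp(-32τ)sin(4s - 4τ)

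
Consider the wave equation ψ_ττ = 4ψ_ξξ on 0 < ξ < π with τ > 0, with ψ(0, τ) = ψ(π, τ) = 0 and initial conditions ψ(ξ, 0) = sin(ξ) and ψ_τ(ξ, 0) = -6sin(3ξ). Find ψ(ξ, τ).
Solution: Separating variables: ψ = Σ [A_n cos(ω_n τ) + B_n sin(ω_n τ)] sin(nξ), ω_n = 2n. From ICs (B_n = velocity coefficient / ω_n): A_1=1, B_3=-1.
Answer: ψ(ξ, τ) = sin(ξ)cos(2τ) - sin(3ξ)sin(6τ)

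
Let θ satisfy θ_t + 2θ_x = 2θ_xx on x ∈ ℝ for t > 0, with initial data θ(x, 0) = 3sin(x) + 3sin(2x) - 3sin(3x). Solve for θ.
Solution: Change to a moving frame: let η = x - 2t, σ = t and write θ(x,t) = u(η,σ).
By the chain rule θ_t = u_σ - 2u_η, θ_x = u_η, θ_xx = u_ηη.
Then θ_t + 2θ_x = u_σ: the advection term cancels and the PDE becomes the heat equation u_σ = 2u_ηη on η ∈ ℝ.
Initial data: u(η,0) = θ(η,0) = 3sin(η) + 3sin(2η) - 3sin(3η).
On η ∈ ℝ each mode satisfies (sin(nη))″ = -n² sin(nη), so exp(-2n²σ) sin(nη) solves the heat equation; by superposition u(η,σ) = Σ c_n exp(-2n²σ) sin(nη).
Reading off the coefficients: c_1=3, c_2=3, c_3=-3, so u(η,σ) = 3exp(-2σ)sin(η) + 3exp(-8σ)sin(2η) - 3exp(-18σ)sin(3η).
Substituting back η = x - 2t, σ = t: θ(x,t) = u(x - 2t, t).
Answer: θ(x, t) = -3exp(-2t)sin(2t - x) - 3exp(-8t)sin(4t - 2x) + 3exp(-18t)sin(6t - 3x)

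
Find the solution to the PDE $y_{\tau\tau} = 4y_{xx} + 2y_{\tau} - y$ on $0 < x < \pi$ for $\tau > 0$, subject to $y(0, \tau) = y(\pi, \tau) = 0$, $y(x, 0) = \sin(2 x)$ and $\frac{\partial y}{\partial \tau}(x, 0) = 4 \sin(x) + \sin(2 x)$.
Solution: Substitute $y = e^{\tau}u$.
Then $y_{\tau} = e^{\tau}(u_{\tau} + u)$, $y_{\tau\tau} = e^{\tau}(u_{\tau\tau} + 2u_{\tau} + u)$, $y_{xx} = e^{\tau}u_{xx}$; substituting and dividing by $e^{\tau}$, the lower-order terms cancel: $u_{\tau\tau} = 4u_{xx}$ (standard wave equation).
Data for $u$: $u(x,0) = y(x,0) = \sin(2 x)$; $u_{\tau}(x,0) = y_{\tau}(x,0) - y(x,0) = 4 \sin(x)$. The boundary conditions carry over: $u(0,\tau) = u(\pi,\tau) = 0$.
Separating variables: $u = \sum [A_n \cos(\omega_n \tau) + B_n \sin(\omega_n \tau)] \sin(nx)$, $\omega_n = 2n$. From ICs ($B_n$ = velocity coefficient / $\omega_n$): $A_2=1, B_1=2$.
So $u(x,\tau) = 2 \sin(x) \sin(2 \tau) + \sin(2 x) \cos(4 \tau)$, and $y(x,\tau) = e^{\tau}u(x,\tau)$.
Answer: $y(x, \tau) = 2 e^{\tau} \sin(2 \tau) \sin(x) + e^{\tau} \sin(2 x) \cos(4 \tau)$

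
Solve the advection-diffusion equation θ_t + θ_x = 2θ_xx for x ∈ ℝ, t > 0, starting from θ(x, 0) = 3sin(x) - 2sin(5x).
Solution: Moving frame: η = x - t, σ = t, θ = u(η,σ), so θ_t = u_σ - u_η and θ_xx = u_ηη.
Hence θ_t + θ_x = u_σ and the PDE becomes the heat equation u_σ = 2u_ηη on η ∈ ℝ.
Initial data: u(η,0) = θ(η,0) = 3sin(η) - 2sin(5η). Each mode sin(nη) decays as exp(-2n²σ) on ℝ, so u(η,σ) = Σ c_n exp(-2n²σ) sin(nη) with c_1=3, c_5=-2: u(η,σ) = 3exp(-2σ)sin(η) - 2exp(-50σ)sin(5η).
Substituting back: θ(x,t) = u(x - t, t).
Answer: θ(x, t) = -3exp(-2t)sin(t - x) + 2exp(-50t)sin(5t - 5x)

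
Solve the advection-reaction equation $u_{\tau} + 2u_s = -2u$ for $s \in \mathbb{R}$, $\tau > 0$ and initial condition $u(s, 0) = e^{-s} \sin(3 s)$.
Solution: Substitute $u = e^{-s}w$.
Then $u_s = e^{-s}(w_s - w)$, $u_{\tau} = e^{-s}w_{\tau}$; substituting and dividing by $e^{-s}$, the lower-order terms cancel: $w_{\tau} + 2w_s = 0$ (standard advection equation).
Data for $w$: $w(s,0) = e^{s}u(s,0) = \sin(3 s)$.
By characteristics ($ds/d\tau = 2$), $w(s,\tau) = f(s - 2\tau)$ with $f = w( \cdot , 0)$.
So $w(s,\tau) = \sin(3 s - 6 \tau)$, and $u(s,\tau) = e^{-s}w(s,\tau)$.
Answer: $u(s, \tau) = - e^{-s} \sin(6 \tau - 3 s)$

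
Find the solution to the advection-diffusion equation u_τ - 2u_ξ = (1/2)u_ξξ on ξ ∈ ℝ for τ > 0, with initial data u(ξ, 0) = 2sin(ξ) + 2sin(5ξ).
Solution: Change to a moving frame: let η = ξ + 2τ, σ = τ and write u(ξ,τ) = w(η,σ).
By the chain rule u_τ = w_σ + 2w_η, u_ξ = w_η, u_ξξ = w_ηη.
Then u_τ - 2u_ξ = w_σ: the advection term cancels and the PDE becomes the heat equation w_σ = (1/2)w_ηη on η ∈ ℝ.
Initial data: w(η,0) = u(η,0) = 2sin(η) + 2sin(5η).
On η ∈ ℝ each mode satisfies (sin(nη))″ = -n² sin(nη), so exp(-n²σ/2) sin(nη) solves the heat equation; by superposition w(η,σ) = Σ c_n exp(-n²σ/2) sin(nη).
Reading off the coefficients: c_1=2, c_5=2, so w(η,σ) = 2exp(-σ/2)sin(η) + 2exp(-25σ/2)sin(5η).
Substituting back η = ξ + 2τ, σ = τ: u(ξ,τ) = w(ξ + 2τ, τ).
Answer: u(ξ, τ) = 2exp(-τ/2)sin(ξ + 2τ) + 2exp(-25τ/2)sin(5ξ + 10τ)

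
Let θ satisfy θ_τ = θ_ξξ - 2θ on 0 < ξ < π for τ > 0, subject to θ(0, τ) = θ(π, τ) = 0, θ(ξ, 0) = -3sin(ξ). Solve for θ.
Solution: Substitute θ = exp(-2τ)u, i.e. u = exp(2τ)θ.
By the product rule, θ_τ = exp(-2τ)(u_τ - 2u), θ_ξξ = exp(-2τ)u_ξξ.
Substituting into the PDE and dividing by exp(-2τ): u_τ - 2u = u_ξξ - 2u.
The lower-order terms cancel, leaving the standard heat equation u_τ = u_ξξ.
Initial data for u: u(ξ,0) = θ(ξ,0) = -3sin(ξ). The boundary conditions carry over: u(0,τ) = u(π,τ) = 0.
Solve for u:
  Using separation of variables u = X(ξ)G(τ):
  Eigenfunctions: sin(nξ), n = 1, 2, 3, ...
  General solution: u(ξ, τ) = Σ c_n sin(nξ) exp(-n² τ)
  Matching u(ξ,0) = -3sin(ξ) term by term: c_1=-3.
Hence u(ξ,τ) = -3exp(-τ)sin(ξ).
Transform back: θ(ξ,τ) = exp(-2τ)u(ξ,τ).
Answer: θ(ξ, τ) = -3exp(-3τ)sin(ξ)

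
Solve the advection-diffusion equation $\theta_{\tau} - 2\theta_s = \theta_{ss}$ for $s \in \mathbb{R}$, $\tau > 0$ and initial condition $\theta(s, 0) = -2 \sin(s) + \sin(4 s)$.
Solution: Change to a moving frame: let $\eta = s + 2\tau$, $\sigma = \tau$ and write $\theta(s,\tau) = u(\eta,\sigma)$.
By the chain rule $\theta_{\tau} = u_{\sigma} + 2u_{\eta}$, $\theta_s = u_{\eta}$, $\theta_{ss} = u_{\eta\eta}$.
Then $\theta_{\tau} - 2\theta_s = u_{\sigma}$: the advection term cancels and the PDE becomes the heat equation $u_{\sigma} = u_{\eta\eta}$ on $\eta \in \mathbb{R}$.
Initial data: $u(\eta,0) = \theta(\eta,0) = -2 \sin(\eta) + \sin(4 \eta)$.
On $\eta \in \mathbb{R}$ each mode satisfies $(\sin(n\eta))'' = -n^2 \sin(n\eta)$, so $e^{-n^2\sigma} \sin(n\eta)$ solves the heat equation; by superposition $u(\eta,\sigma) = \sum c_n e^{-n^2\sigma} \sin(n\eta)$.
Reading off the coefficients: $c_1=-2, c_4=1$, so $u(\eta,\sigma) = -2 e^{-\sigma} \sin(\eta) + e^{-16 \sigma} \sin(4 \eta)$.
Substituting back $\eta = s + 2\tau$, $\sigma = \tau$: $\theta(s,\tau) = u(s + 2\tau, \tau)$.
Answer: $\theta(s, \tau) = -2 e^{-\tau} \sin(2 \tau + s) + e^{-16 \tau} \sin(8 \tau + 4 s)$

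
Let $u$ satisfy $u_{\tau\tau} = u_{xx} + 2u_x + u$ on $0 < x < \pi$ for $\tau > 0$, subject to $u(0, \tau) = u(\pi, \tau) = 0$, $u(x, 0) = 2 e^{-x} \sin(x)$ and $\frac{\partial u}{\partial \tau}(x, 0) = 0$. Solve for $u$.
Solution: Substitute $u = e^{-x}w$, i.e. $w = e^{x}u$.
By the product rule, $u_x = e^{-x}(w_x - w)$, $u_{xx} = e^{-x}(w_{xx} - 2w_x + w)$, $u_{\tau\tau} = e^{-x}w_{\tau\tau}$.
Substituting into the PDE and dividing by $e^{-x}$: $w_{\tau\tau} = (w_{xx} - 2w_x + w) + 2(w_x - w) + w$.
The lower-order terms cancel, leaving the standard wave equation $w_{\tau\tau} = w_{xx}$.
Initial data for $w$: $w(x,0) = e^{x}u(x,0) = 2 \sin(x)$; $w_{\tau}(x,0) = e^{x}u_{\tau}(x,0) = 0$. The boundary conditions carry over: $w(0,\tau) = w(\pi,\tau) = 0$.
Solve for $w$:
  Using separation of variables $w = X(x)T(\tau)$:
  Eigenfunctions: $\sin(nx)$, $n = 1, 2, 3, \ldots$
  General solution: $w(x, \tau) = \sum [A_n \cos(n \tau) + B_n \sin(n \tau)] \sin(nx)$
  From $w(x,0) = 2 \sin(x)$: $A_1=2$. From $w_{\tau}(x,0) = 0$: all $B_n = 0$.
Hence $w(x,\tau) = 2 \sin(x) \cos(\tau)$.
Transform back: $u(x,\tau) = e^{-x}w(x,\tau)$.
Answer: $u(x, \tau) = 2 e^{-x} \sin(x) \cos(\tau)$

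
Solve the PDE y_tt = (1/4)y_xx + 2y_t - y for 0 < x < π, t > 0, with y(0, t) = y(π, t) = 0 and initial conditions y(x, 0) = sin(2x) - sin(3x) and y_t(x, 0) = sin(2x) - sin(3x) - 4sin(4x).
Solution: Substitute y = exp(t)u.
Then y_t = exp(t)(u_t + u), y_tt = exp(t)(u_tt + 2u_t + u), y_xx = exp(t)u_xx; substituting and dividing by exp(t), the lower-order terms cancel: u_tt = (1/4)u_xx (standard wave equation).
Data for u: u(x,0) = y(x,0) = sin(2x) - sin(3x); u_t(x,0) = y_t(x,0) - y(x,0) = -4sin(4x). The boundary conditions carry over: u(0,t) = u(π,t) = 0.
Separating variables: u = Σ [A_n cos(ω_n t) + B_n sin(ω_n t)] sin(nx), ω_n = n/2. From ICs (B_n = velocity coefficient / ω_n): A_2=1, A_3=-1, B_4=-2.
So u(x,t) = -2sin(2t)sin(4x) + sin(2x)cos(t) - sin(3x)cos(3t/2), and y(x,t) = exp(t)u(x,t).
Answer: y(x, t) = -2exp(t)sin(2t)sin(4x) + exp(t)sin(2x)cos(t) - exp(t)sin(3x)cos(3t/2)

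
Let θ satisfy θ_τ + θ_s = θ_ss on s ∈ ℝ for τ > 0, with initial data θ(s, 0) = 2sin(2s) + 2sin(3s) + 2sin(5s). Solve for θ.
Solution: Change to a moving frame: let η = s - τ, σ = τ and write θ(s,τ) = u(η,σ).
By the chain rule θ_τ = u_σ - u_η, θ_s = u_η, θ_ss = u_ηη.
Then θ_τ + θ_s = u_σ: the advection term cancels and the PDE becomes the heat equation u_σ = u_ηη on η ∈ ℝ.
Initial data: u(η,0) = θ(η,0) = 2sin(2η) + 2sin(3η) + 2sin(5η).
On η ∈ ℝ each mode satisfies (sin(nη))″ = -n² sin(nη), so exp(-n²σ) sin(nη) solves the heat equation; by superposition u(η,σ) = Σ c_n exp(-n²σ) sin(nη).
Reading off the coefficients: c_2=2, c_3=2, c_5=2, so u(η,σ) = 2exp(-4σ)sin(2η) + 2exp(-9σ)sin(3η) + 2exp(-25σ)sin(5η).
Substituting back η = s - τ, σ = τ: θ(s,τ) = u(s - τ, τ).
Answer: θ(s, τ) = 2exp(-4τ)sin(2s - 2τ) + 2exp(-9τ)sin(3s - 3τ) + 2exp(-25τ)sin(5s - 5τ)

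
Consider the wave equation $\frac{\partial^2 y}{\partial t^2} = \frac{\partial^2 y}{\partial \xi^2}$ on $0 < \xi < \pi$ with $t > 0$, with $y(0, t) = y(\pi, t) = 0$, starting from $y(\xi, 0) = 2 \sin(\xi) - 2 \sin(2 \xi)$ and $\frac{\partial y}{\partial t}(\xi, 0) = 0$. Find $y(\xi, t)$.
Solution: Separating variables: $y = \sum [A_n \cos(\omega_n t) + B_n \sin(\omega_n t)] \sin(n\xi)$, $\omega_n = n$. From ICs: $A_1=2, A_2=-2$.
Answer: $y(\xi, t) = 2 \sin(\xi) \cos(t) - 2 \sin(2 \xi) \cos(2 t)$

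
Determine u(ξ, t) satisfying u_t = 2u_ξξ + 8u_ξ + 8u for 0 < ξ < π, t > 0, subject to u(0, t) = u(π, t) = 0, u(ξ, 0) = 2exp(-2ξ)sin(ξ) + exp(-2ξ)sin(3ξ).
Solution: Substitute u = exp(-2ξ)w, i.e. w = exp(2ξ)u.
By the product rule, u_ξ = exp(-2ξ)(w_ξ - 2w), u_ξξ = exp(-2ξ)(w_ξξ - 4w_ξ + 4w), u_t = exp(-2ξ)w_t.
Substituting into the PDE and dividing by exp(-2ξ): w_t = 2(w_ξξ - 4w_ξ + 4w) + 8(w_ξ - 2w) + 8w.
The lower-order terms cancel, leaving the standard heat equation w_t = 2w_ξξ.
Initial data for w: w(ξ,0) = exp(2ξ)u(ξ,0) = 2sin(ξ) + sin(3ξ). The boundary conditions carry over: w(0,t) = w(π,t) = 0.
Solve for w:
  Using separation of variables w = X(ξ)T(t):
  Eigenfunctions: sin(nξ), n = 1, 2, 3, ...
  General solution: w(ξ, t) = Σ c_n sin(nξ) exp(-2n² t)
  Matching w(ξ,0) = 2sin(ξ) + sin(3ξ) term by term: c_1=2, c_3=1.
Hence w(ξ,t) = 2exp(-2t)sin(ξ) + exp(-18t)sin(3ξ).
Transform back: u(ξ,t) = exp(-2ξ)w(ξ,t).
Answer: u(ξ, t) = 2exp(-2t)exp(-2ξ)sin(ξ) + exp(-18t)exp(-2ξ)sin(3ξ)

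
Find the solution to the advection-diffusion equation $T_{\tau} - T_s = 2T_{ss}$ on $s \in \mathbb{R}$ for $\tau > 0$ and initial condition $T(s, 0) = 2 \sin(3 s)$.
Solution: Change to a moving frame: let $\eta = s + \tau$, $\sigma = \tau$ and write $T(s,\tau) = u(\eta,\sigma)$.
By the chain rule $T_{\tau} = u_{\sigma} + u_{\eta}$, $T_s = u_{\eta}$, $T_{ss} = u_{\eta\eta}$.
Then $T_{\tau} - T_s = u_{\sigma}$: the advection term cancels and the PDE becomes the heat equation $u_{\sigma} = 2u_{\eta\eta}$ on $\eta \in \mathbb{R}$.
Initial data: $u(\eta,0) = T(\eta,0) = 2 \sin(3 \eta)$.
On $\eta \in \mathbb{R}$ each mode satisfies $(\sin(n\eta))'' = -n^2 \sin(n\eta)$, so $e^{-2n^2\sigma} \sin(n\eta)$ solves the heat equation; by superposition $u(\eta,\sigma) = \sum c_n e^{-2n^2\sigma} \sin(n\eta)$.
Reading off the coefficients: $c_3=2$, so $u(\eta,\sigma) = 2 e^{-18 \sigma} \sin(3 \eta)$.
Substituting back $\eta = s + \tau$, $\sigma = \tau$: $T(s,\tau) = u(s + \tau, \tau)$.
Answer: $T(s, \tau) = 2 e^{-18 \tau} \sin(3 \tau + 3 s)$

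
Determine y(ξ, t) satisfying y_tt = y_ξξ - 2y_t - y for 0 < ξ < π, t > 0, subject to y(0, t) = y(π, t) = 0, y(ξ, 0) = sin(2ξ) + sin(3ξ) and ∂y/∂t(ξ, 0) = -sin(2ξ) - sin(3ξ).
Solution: Substitute y = exp(-t)u.
Then y_t = exp(-t)(u_t - u), y_tt = exp(-t)(u_tt - 2u_t + u), y_ξξ = exp(-t)u_ξξ; substituting and dividing by exp(-t), the lower-order terms cancel: u_tt = u_ξξ (standard wave equation).
Data for u: u(ξ,0) = y(ξ,0) = sin(2ξ) + sin(3ξ); u_t(ξ,0) = y_t(ξ,0) + y(ξ,0) = 0. The boundary conditions carry over: u(0,t) = u(π,t) = 0.
Separating variables: u = Σ [A_n cos(ω_n t) + B_n sin(ω_n t)] sin(nξ), ω_n = n. From ICs: A_2=1, A_3=1.
So u(ξ,t) = sin(2ξ)cos(2t) + sin(3ξ)cos(3t), and y(ξ,t) = exp(-t)u(ξ,t).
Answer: y(ξ, t) = exp(-t)sin(2ξ)cos(2t) + exp(-t)sin(3ξ)cos(3t)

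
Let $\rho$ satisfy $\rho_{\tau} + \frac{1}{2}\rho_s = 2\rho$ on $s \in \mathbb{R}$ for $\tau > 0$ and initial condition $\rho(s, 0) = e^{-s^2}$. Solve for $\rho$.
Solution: Substitute $\rho = e^{2\tau}u$, i.e. $u = e^{-2\tau}\rho$.
By the product rule, $\rho_{\tau} = e^{2\tau}(u_{\tau} + 2u)$, $\rho_s = e^{2\tau}u_s$.
Substituting into the PDE and dividing by $e^{2\tau}$: $u_{\tau} + 2u + \frac{1}{2}u_s = 2u$.
The lower-order terms cancel, leaving the standard advection equation $u_{\tau} + \frac{1}{2}u_s = 0$.
Initial data for $u$: $u(s,0) = \rho(s,0) = e^{-s^2}$.
Solve for $u$:
  By method of characteristics (waves move right with speed 1/2):
  Along characteristics $s - \frac{1}{2}\tau =$ const, $u$ is constant, so $u(s,\tau) = f(s - \frac{1}{2}\tau)$ with $f = u( \cdot , 0)$.
Hence $u(s,\tau) = e^{-(s - \tau/2)^2}$.
Transform back: $\rho(s,\tau) = e^{2\tau}u(s,\tau)$.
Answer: $\rho(s, \tau) = e^{2 \tau} e^{-(-\tau/2 + s)^2}$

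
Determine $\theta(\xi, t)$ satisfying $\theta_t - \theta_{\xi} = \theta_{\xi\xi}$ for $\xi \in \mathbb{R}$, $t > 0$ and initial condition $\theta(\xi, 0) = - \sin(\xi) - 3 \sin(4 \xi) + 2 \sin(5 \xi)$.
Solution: Moving frame: $\eta = \xi + t$, $\sigma = t$, $\theta = u(\eta,\sigma)$, so $\theta_t = u_{\sigma} + u_{\eta}$ and $\theta_{\xi\xi} = u_{\eta\eta}$.
Hence $\theta_t - \theta_{\xi} = u_{\sigma}$ and the PDE becomes the heat equation $u_{\sigma} = u_{\eta\eta}$ on $\eta \in \mathbb{R}$.
Initial data: $u(\eta,0) = \theta(\eta,0) = - \sin(\eta) - 3 \sin(4 \eta) + 2 \sin(5 \eta)$. Each mode $\sin(n\eta)$ decays as $e^{-n^2\sigma}$ on $\mathbb{R}$, so $u(\eta,\sigma) = \sum c_n e^{-n^2\sigma} \sin(n\eta)$ with $c_1=-1, c_4=-3, c_5=2$: $u(\eta,\sigma) = - e^{-\sigma} \sin(\eta) - 3 e^{-16 \sigma} \sin(4 \eta) + 2 e^{-25 \sigma} \sin(5 \eta)$.
Substituting back: $\theta(\xi,t) = u(\xi + t, t)$.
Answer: $\theta(\xi, t) = - e^{-t} \sin(\xi + t) - 3 e^{-16 t} \sin(4 \xi + 4 t) + 2 e^{-25 t} \sin(5 \xi + 5 t)$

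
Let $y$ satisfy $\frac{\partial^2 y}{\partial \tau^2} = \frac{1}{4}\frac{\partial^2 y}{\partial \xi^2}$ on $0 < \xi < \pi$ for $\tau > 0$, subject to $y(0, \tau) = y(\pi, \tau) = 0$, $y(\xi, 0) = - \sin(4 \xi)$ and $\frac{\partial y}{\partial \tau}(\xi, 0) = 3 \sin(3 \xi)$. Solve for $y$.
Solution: Separating variables: $y = \sum [A_n \cos(\omega_n \tau) + B_n \sin(\omega_n \tau)] \sin(n\xi)$, $\omega_n = n/2$. From ICs ($B_n$ = velocity coefficient / $\omega_n$): $A_4=-1, B_3=2$.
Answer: $y(\xi, \tau) = 2 \sin(3 \tau/2) \sin(3 \xi) -  \sin(4 \xi) \cos(2 \tau)$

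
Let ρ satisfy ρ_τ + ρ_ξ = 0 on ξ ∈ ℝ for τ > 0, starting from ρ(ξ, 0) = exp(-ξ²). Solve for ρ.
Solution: By method of characteristics (waves move right with speed 1):
Along characteristics ξ - τ = const, ρ is constant, so ρ(ξ,τ) = f(ξ - τ) with f = ρ(·, 0).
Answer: ρ(ξ, τ) = exp(-(ξ - τ)²)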